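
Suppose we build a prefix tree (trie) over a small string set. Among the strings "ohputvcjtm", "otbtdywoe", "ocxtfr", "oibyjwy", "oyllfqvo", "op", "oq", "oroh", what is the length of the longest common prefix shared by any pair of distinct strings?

1

Equivalently: take the maximum, over all pairs, of their longest common prefix length.
"ocxtfr" and "ohputvcjtm" agree on "o" (1 characters) before diverging; nothing deeper is shared.
Longest shared-prefix length: 1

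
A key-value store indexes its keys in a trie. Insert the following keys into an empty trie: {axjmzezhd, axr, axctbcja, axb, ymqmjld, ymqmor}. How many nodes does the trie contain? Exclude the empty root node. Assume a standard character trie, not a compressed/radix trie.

26

For each word, the new-node count is its length minus the longest prefix already in the trie:
  "axjmzezhd" → 9 new (a, x, j, m, z, e, z, h, d)
  "axr" → prefix "ax" already present; 1 new (r)
  "axctbcja" → prefix "ax" already present; 6 new (c, t, b, c, j, a)
  "axb" → prefix "ax" already present; 1 new (b)
  "ymqmjld" → 7 new (y, m, q, m, j, l, d)
  "ymqmor" → prefix "ymqm" already present; 2 new (o, r)
Total nodes = 9 + 1 + 6 + 1 + 7 + 2 = 26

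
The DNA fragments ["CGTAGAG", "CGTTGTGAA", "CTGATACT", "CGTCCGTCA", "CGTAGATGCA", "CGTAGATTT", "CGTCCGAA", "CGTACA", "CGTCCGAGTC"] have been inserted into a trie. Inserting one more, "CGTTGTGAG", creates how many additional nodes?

1

Walking "CGTTGTGAG" from the root, the first 8 characters ("CGTTGTGA") follow existing edges; "G" is the first miss.
New nodes needed: |"CGTTGTGAG"| − 8 = 9 − 8 = 1.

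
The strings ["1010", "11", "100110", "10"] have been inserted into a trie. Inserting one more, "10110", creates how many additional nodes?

"101" is already a path in the trie; the remaining "10" must be added.
So 5 − 3 = 2 new nodes.

2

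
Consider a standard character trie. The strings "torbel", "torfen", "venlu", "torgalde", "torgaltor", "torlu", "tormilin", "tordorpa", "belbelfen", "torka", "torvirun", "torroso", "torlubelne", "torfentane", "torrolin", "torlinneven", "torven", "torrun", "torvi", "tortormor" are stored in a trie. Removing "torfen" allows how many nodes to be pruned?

0

Walk "torfen" from the leaf back toward the root, removing each node that no remaining word uses.
Every node on "torfen" is still needed (e.g. by "torfentane"), so nothing is freed.
Nodes removed: 0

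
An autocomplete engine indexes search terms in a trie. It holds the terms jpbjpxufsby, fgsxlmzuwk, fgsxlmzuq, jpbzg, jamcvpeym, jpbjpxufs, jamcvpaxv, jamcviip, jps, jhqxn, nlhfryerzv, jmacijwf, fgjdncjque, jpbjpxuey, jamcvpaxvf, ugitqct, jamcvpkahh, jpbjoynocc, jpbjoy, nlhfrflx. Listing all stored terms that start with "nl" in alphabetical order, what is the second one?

nlhfryerzv

DFS of the "nl" subtree visits, in order: "nlhfrflx", "nlhfryerzv"
Position 2: nlhfryerzv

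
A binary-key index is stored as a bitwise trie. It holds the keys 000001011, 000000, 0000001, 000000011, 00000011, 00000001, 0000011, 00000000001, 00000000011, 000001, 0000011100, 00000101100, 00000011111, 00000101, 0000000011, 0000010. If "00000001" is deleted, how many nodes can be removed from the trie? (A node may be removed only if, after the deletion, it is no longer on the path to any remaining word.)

0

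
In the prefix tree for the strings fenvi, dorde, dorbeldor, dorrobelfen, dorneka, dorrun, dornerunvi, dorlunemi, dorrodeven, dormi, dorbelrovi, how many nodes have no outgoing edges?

Leaves are exactly the stored words that no other stored word extends.
Those words: "dorbeldor", "dorbelrovi", "dorde", "dorlunemi", "dormi", "dorneka", "dornerunvi", "dorrobelfen", "dorrodeven", "dorrun", "fenvi"
Leaf count: 11

11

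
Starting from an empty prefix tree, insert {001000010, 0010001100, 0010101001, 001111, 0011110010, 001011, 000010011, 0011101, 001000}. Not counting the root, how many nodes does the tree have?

For each word, the new-node count is its length minus the longest prefix already in the trie:
  "001000010" → 9 new (0, 0, 1, 0, 0, 0, 0, 1, 0)
  "0010001100" → prefix "001000" already present; 4 new (1, 1, 0, 0)
  "0010101001" → prefix "0010" already present; 6 new (1, 0, 1, 0, 0, 1)
  "001111" → prefix "001" already present; 3 new (1, 1, 1)
  "0011110010" → prefix "001111" already present; 4 new (0, 0, 1, 0)
  "001011" → prefix "00101" already present; 1 new (1)
  "000010011" → prefix "00" already present; 7 new (0, 0, 1, 0, 0, 1, 1)
  "0011101" → prefix "00111" already present; 2 new (0, 1)
  "001000" → prefix "001000" already present; 0 new (none)
Total nodes = 9 + 4 + 6 + 3 + 4 + 1 + 7 + 2 + 0 = 36

36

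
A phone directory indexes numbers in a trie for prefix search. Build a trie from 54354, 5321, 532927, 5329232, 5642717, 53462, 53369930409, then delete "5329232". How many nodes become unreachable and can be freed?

Walk "5329232" from the leaf back toward the root, removing each node that no remaining word uses.
The suffix "32" (2 nodes) is used only by "5329232"; the node for "53292" still has the child "7", so pruning stops there.
Nodes removed: 2

2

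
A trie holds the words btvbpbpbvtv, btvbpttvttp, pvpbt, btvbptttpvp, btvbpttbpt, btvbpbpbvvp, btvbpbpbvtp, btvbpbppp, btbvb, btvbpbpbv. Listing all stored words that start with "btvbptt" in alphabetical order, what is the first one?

DFS of the "btvbptt" subtree visits, in order: "btvbpttbpt", "btvbptttpvp", "btvbpttvttp"
Position 1: btvbpttbpt

btvbpttbpt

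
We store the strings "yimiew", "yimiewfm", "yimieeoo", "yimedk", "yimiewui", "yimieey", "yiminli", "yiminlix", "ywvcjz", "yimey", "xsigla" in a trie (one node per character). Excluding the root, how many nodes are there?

Trie structure (* marks end of a word):
(root)
├─ x
│  └─ s
│     └─ i
│        └─ g
│           └─ l
│              └─ a *
└─ y
   ├─ i
   │  └─ m
   │     ├─ e
   │     │  ├─ d
   │     │  │  └─ k *
   │     │  └─ y *
   │     └─ i
   │        ├─ e
   │        │  ├─ e
   │        │  │  ├─ o
   │        │  │  │  └─ o *
   │        │  │  └─ y *
   │        │  └─ w *
   │        │     ├─ f
   │        │     │  └─ m *
   │        │     └─ u
   │        │        └─ i *
   │        └─ n
   │           └─ l
   │              └─ i *
   │                 └─ x *
   └─ w
      └─ v
         └─ c
            └─ j
               └─ z *
Counting every labelled node above: 33.

33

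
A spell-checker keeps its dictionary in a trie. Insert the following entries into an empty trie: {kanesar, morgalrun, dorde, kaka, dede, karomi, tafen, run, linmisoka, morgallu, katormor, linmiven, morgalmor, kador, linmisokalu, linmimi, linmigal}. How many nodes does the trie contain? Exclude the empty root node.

71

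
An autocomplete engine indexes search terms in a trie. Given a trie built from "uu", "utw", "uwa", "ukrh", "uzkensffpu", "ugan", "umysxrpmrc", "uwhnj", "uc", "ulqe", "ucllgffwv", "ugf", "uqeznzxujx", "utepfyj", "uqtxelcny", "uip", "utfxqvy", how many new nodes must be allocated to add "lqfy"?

4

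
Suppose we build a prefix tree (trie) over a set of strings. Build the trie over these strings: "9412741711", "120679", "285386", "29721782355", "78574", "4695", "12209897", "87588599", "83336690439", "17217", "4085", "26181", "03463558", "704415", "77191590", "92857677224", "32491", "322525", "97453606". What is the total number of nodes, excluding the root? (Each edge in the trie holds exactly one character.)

122

Insert word by word; a character creates a node only if that edge doesn't already exist:
  "9412741711" → 10 new (9, 4, 1, 2, 7, 4, 1, 7, 1, 1)
  "120679" → 6 new (1, 2, 0, 6, 7, 9)
  "285386" → 6 new (2, 8, 5, 3, 8, 6)
  "29721782355" → prefix "2" already present; 10 new (9, 7, 2, 1, 7, 8, 2, 3, 5, 5)
  "78574" → 5 new (7, 8, 5, 7, 4)
  "4695" → 4 new (4, 6, 9, 5)
  "12209897" → prefix "12" already present; 6 new (2, 0, 9, 8, 9, 7)
  "87588599" → 8 new (8, 7, 5, 8, 8, 5, 9, 9)
  "83336690439" → prefix "8" already present; 10 new (3, 3, 3, 6, 6, 9, 0, 4, 3, 9)
  "17217" → prefix "1" already present; 4 new (7, 2, 1, 7)
  "4085" → prefix "4" already present; 3 new (0, 8, 5)
  "26181" → prefix "2" already present; 4 new (6, 1, 8, 1)
  "03463558" → 8 new (0, 3, 4, 6, 3, 5, 5, 8)
  "704415" → prefix "7" already present; 5 new (0, 4, 4, 1, 5)
  "77191590" → prefix "7" already present; 7 new (7, 1, 9, 1, 5, 9, 0)
  "92857677224" → prefix "9" already present; 10 new (2, 8, 5, 7, 6, 7, 7, 2, 2, 4)
  "32491" → 5 new (3, 2, 4, 9, 1)
  "322525" → prefix "32" already present; 4 new (2, 5, 2, 5)
  "97453606" → prefix "9" already present; 7 new (7, 4, 5, 3, 6, 0, 6)
Total nodes = 10 + 6 + 6 + 10 + 5 + 4 + 6 + 8 + 10 + 4 + 3 + 4 + 8 + 5 + 7 + 10 + 5 + 4 + 7 = 122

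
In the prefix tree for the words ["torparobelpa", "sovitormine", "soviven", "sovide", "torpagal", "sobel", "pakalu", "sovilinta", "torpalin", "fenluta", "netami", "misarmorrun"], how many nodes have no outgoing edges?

Leaves are exactly the stored words that no other stored word extends.
Those words: "fenluta", "misarmorrun", "netami", "pakalu", "sobel", "sovide", "sovilinta", "sovitormine", "soviven", "torpagal", "torpalin", "torparobelpa"
Leaf count: 12

12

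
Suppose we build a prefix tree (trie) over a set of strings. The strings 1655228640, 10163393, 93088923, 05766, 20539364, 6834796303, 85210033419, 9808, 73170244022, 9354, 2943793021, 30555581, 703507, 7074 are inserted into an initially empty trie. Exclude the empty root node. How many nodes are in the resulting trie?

99

Insert word by word; a character creates a node only if that edge doesn't already exist:
  "1655228640" → 10 new (1, 6, 5, 5, 2, 2, 8, 6, 4, 0)
  "10163393" → prefix "1" already present; 7 new (0, 1, 6, 3, 3, 9, 3)
  "93088923" → 8 new (9, 3, 0, 8, 8, 9, 2, 3)
  "05766" → 5 new (0, 5, 7, 6, 6)
  "20539364" → 8 new (2, 0, 5, 3, 9, 3, 6, 4)
  "6834796303" → 10 new (6, 8, 3, 4, 7, 9, 6, 3, 0, 3)
  "85210033419" → 11 new (8, 5, 2, 1, 0, 0, 3, 3, 4, 1, 9)
  "9808" → prefix "9" already present; 3 new (8, 0, 8)
  "73170244022" → 11 new (7, 3, 1, 7, 0, 2, 4, 4, 0, 2, 2)
  "9354" → prefix "93" already present; 2 new (5, 4)
  "2943793021" → prefix "2" already present; 9 new (9, 4, 3, 7, 9, 3, 0, 2, 1)
  "30555581" → 8 new (3, 0, 5, 5, 5, 5, 8, 1)
  "703507" → prefix "7" already present; 5 new (0, 3, 5, 0, 7)
  "7074" → prefix "70" already present; 2 new (7, 4)
Total nodes = 10 + 7 + 8 + 5 + 8 + 10 + 11 + 3 + 11 + 2 + 9 + 8 + 5 + 2 = 99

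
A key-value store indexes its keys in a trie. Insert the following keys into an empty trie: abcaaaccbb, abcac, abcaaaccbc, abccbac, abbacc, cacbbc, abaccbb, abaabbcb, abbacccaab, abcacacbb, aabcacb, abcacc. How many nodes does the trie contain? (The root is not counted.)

For each word, the new-node count is its length minus the longest prefix already in the trie:
  "abcaaaccbb" → 10 new (a, b, c, a, a, a, c, c, b, b)
  "abcac" → prefix "abca" already present; 1 new (c)
  "abcaaaccbc" → prefix "abcaaaccb" already present; 1 new (c)
  "abccbac" → prefix "abc" already present; 4 new (c, b, a, c)
  "abbacc" → prefix "ab" already present; 4 new (b, a, c, c)
  "cacbbc" → 6 new (c, a, c, b, b, c)
  "abaccbb" → prefix "ab" already present; 5 new (a, c, c, b, b)
  "abaabbcb" → prefix "aba" already present; 5 new (a, b, b, c, b)
  "abbacccaab" → prefix "abbacc" already present; 4 new (c, a, a, b)
  "abcacacbb" → prefix "abcac" already present; 4 new (a, c, b, b)
  "aabcacb" → prefix "a" already present; 6 new (a, b, c, a, c, b)
  "abcacc" → prefix "abcac" already present; 1 new (c)
Total nodes = 10 + 1 + 1 + 4 + 4 + 6 + 5 + 5 + 4 + 4 + 6 + 1 = 51

51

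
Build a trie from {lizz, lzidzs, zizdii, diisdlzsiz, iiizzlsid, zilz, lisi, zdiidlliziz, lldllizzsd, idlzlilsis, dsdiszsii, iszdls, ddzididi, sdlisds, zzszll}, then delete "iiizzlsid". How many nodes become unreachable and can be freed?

After clearing the end-marker at "iiizzlsid", prune upward until reaching a node still needed by another word.
The suffix "iizzlsid" (8 nodes) is used only by "iiizzlsid"; the node for "i" still has the child "d", so pruning stops there.
Nodes removed: 8

8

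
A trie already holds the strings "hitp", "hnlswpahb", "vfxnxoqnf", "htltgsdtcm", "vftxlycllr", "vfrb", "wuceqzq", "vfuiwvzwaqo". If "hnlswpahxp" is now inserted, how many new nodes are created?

"hnlswpah" is already a path in the trie; the remaining "xp" must be added.
New nodes needed: |"hnlswpahxp"| − 8 = 10 − 8 = 2.

2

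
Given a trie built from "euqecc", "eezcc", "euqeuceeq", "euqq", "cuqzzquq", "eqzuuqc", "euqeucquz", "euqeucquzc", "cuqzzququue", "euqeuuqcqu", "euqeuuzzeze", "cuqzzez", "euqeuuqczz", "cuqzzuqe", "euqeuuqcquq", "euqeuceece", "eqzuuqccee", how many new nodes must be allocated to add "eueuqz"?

4

Walking "eueuqz" from the root, the first 2 characters ("eu") follow existing edges; "e" is the first miss.
New nodes needed: |"eueuqz"| − 2 = 6 − 2 = 4.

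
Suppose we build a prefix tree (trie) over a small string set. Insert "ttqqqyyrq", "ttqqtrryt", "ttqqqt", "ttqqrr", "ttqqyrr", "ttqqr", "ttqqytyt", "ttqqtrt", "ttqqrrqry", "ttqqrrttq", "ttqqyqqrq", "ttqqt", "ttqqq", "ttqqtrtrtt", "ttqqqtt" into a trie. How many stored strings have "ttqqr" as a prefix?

Traverse to the node for "ttqqr", then collect every word in that subtree.
Matches: "ttqqr", "ttqqrr", "ttqqrrqry", "ttqqrrttq"
Count: 4

4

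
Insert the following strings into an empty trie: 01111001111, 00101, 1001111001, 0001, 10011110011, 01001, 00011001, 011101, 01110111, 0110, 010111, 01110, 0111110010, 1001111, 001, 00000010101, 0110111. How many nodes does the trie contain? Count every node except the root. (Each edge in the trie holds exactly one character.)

For each word, the new-node count is its length minus the longest prefix already in the trie:
  "01111001111" → 11 new (0, 1, 1, 1, 1, 0, 0, 1, 1, 1, 1)
  "00101" → prefix "0" already present; 4 new (0, 1, 0, 1)
  "1001111001" → 10 new (1, 0, 0, 1, 1, 1, 1, 0, 0, 1)
  "0001" → prefix "00" already present; 2 new (0, 1)
  "10011110011" → prefix "1001111001" already present; 1 new (1)
  "01001" → prefix "01" already present; 3 new (0, 0, 1)
  "00011001" → prefix "0001" already present; 4 new (1, 0, 0, 1)
  "011101" → prefix "0111" already present; 2 new (0, 1)
  "01110111" → prefix "011101" already present; 2 new (1, 1)
  "0110" → prefix "011" already present; 1 new (0)
  "010111" → prefix "010" already present; 3 new (1, 1, 1)
  "01110" → prefix "01110" already present; 0 new (none)
  "0111110010" → prefix "01111" already present; 5 new (1, 0, 0, 1, 0)
  "1001111" → prefix "1001111" already present; 0 new (none)
  "001" → prefix "001" already present; 0 new (none)
  "00000010101" → prefix "000" already present; 8 new (0, 0, 0, 1, 0, 1, 0, 1)
  "0110111" → prefix "0110" already present; 3 new (1, 1, 1)
Total nodes = 11 + 4 + 10 + 2 + 1 + 3 + 4 + 2 + 2 + 1 + 3 + 0 + 5 + 0 + 0 + 8 + 3 = 59

59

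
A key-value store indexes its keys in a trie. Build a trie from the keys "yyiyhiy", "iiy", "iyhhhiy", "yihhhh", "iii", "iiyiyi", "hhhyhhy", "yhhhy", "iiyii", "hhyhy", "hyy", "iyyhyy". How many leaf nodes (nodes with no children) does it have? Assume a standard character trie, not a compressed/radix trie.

A leaf is a node with no children — equivalently, the end of a word that is not a proper prefix of any other stored word.
Those words: "hhhyhhy", "hhyhy", "hyy", "iii", "iiyii", "iiyiyi", "iyhhhiy", "iyyhyy", "yhhhy", "yihhhh", "yyiyhiy"
Leaf count: 11

11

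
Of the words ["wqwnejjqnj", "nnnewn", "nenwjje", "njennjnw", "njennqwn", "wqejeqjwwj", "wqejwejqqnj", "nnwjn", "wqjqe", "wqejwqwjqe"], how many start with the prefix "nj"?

2

Walk to "nj"; the words in its subtree are exactly those with that prefix.
Words under "nj": njennjnw, njennqwn
Count: 2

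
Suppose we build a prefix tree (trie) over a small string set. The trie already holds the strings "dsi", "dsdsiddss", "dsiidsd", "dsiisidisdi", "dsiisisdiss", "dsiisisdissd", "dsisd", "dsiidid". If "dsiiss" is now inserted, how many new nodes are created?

The longest prefix of "dsiiss" already in the trie is "dsiis" (length 5).
So 6 − 5 = 1 new nodes.

1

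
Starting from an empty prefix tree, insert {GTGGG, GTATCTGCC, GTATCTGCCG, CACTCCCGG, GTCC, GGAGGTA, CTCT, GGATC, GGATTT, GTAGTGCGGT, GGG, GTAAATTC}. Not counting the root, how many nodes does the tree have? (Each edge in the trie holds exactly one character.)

For each word, the new-node count is its length minus the longest prefix already in the trie:
  "GTGGG" → 5 new (G, T, G, G, G)
  "GTATCTGCC" → prefix "GT" already present; 7 new (A, T, C, T, G, C, C)
  "GTATCTGCCG" → prefix "GTATCTGCC" already present; 1 new (G)
  "CACTCCCGG" → 9 new (C, A, C, T, C, C, C, G, G)
  "GTCC" → prefix "GT" already present; 2 new (C, C)
  "GGAGGTA" → prefix "G" already present; 6 new (G, A, G, G, T, A)
  "CTCT" → prefix "C" already present; 3 new (T, C, T)
  "GGATC" → prefix "GGA" already present; 2 new (T, C)
  "GGATTT" → prefix "GGAT" already present; 2 new (T, T)
  "GTAGTGCGGT" → prefix "GTA" already present; 7 new (G, T, G, C, G, G, T)
  "GGG" → prefix "GG" already present; 1 new (G)
  "GTAAATTC" → prefix "GTA" already present; 5 new (A, A, T, T, C)
Total nodes = 5 + 7 + 1 + 9 + 2 + 6 + 3 + 2 + 2 + 7 + 1 + 5 = 50

50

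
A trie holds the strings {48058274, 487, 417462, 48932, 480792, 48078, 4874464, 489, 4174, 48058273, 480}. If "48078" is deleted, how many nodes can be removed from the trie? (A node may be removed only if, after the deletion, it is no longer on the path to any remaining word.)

Walk "48078" from the leaf back toward the root, removing each node that no remaining word uses.
The suffix "8" (1 node) is used only by "48078"; the node for "4807" still has the child "9", so pruning stops there.
Nodes removed: 1

1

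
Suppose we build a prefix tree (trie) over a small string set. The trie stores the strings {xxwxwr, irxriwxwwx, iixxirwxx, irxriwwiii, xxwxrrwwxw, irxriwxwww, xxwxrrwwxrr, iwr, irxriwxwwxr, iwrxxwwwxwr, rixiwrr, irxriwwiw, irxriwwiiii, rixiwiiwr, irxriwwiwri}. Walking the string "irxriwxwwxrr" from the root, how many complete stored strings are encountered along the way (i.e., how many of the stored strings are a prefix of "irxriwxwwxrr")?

2

Traverse "irxriwxwwxrr" character by character; count nodes along the way that are marked as word ends.
Prefixes of the query that are stored words: "irxriwxwwx", "irxriwxwwxr"
Count: 2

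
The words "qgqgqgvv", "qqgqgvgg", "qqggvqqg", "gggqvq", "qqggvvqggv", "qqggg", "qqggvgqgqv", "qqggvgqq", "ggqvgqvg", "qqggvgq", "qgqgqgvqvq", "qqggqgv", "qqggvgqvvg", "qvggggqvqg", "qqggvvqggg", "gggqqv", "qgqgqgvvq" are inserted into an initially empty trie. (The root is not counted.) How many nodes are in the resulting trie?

66

Trace insertions, counting only characters that open a new branch:
  "qgqgqgvv" → 8 new (q, g, q, g, q, g, v, v)
  "qqgqgvgg" → prefix "q" already present; 7 new (q, g, q, g, v, g, g)
  "qqggvqqg" → prefix "qqg" already present; 5 new (g, v, q, q, g)
  "gggqvq" → 6 new (g, g, g, q, v, q)
  "qqggvvqggv" → prefix "qqggv" already present; 5 new (v, q, g, g, v)
  "qqggg" → prefix "qqgg" already present; 1 new (g)
  "qqggvgqgqv" → prefix "qqggv" already present; 5 new (g, q, g, q, v)
  "qqggvgqq" → prefix "qqggvgq" already present; 1 new (q)
  "ggqvgqvg" → prefix "gg" already present; 6 new (q, v, g, q, v, g)
  "qqggvgq" → prefix "qqggvgq" already present; 0 new (none)
  "qgqgqgvqvq" → prefix "qgqgqgv" already present; 3 new (q, v, q)
  "qqggqgv" → prefix "qqgg" already present; 3 new (q, g, v)
  "qqggvgqvvg" → prefix "qqggvgq" already present; 3 new (v, v, g)
  "qvggggqvqg" → prefix "q" already present; 9 new (v, g, g, g, g, q, v, q, g)
  "qqggvvqggg" → prefix "qqggvvqgg" already present; 1 new (g)
  "gggqqv" → prefix "gggq" already present; 2 new (q, v)
  "qgqgqgvvq" → prefix "qgqgqgvv" already present; 1 new (q)
Total nodes = 8 + 7 + 5 + 6 + 5 + 1 + 5 + 1 + 6 + 0 + 3 + 3 + 3 + 9 + 1 + 2 + 1 = 66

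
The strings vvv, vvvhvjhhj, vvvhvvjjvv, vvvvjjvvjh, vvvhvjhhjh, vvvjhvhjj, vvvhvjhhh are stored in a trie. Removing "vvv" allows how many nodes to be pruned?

Walk "vvv" from the leaf back toward the root, removing each node that no remaining word uses.
Every node on "vvv" is still needed (e.g. by "vvvhvjhhj"), so nothing is freed.
Nodes removed: 0

0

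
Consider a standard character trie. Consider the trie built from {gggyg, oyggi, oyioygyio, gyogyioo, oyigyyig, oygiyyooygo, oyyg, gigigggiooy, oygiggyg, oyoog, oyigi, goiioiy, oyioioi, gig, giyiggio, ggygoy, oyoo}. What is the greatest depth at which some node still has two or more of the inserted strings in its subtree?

Look for the deepest trie node that still has at least two words in its subtree.
e.g. "oygiggyg" and "oygiyyooygo" share the prefix "oygi" of length 4; no pair shares a longer one.
Longest shared-prefix length: 4

4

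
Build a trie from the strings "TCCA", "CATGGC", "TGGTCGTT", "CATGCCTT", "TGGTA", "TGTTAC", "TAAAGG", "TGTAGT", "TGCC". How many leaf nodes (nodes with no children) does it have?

9

A leaf is a node with no children — equivalently, the end of a word that is not a proper prefix of any other stored word.
Those words: "CATGCCTT", "CATGGC", "TAAAGG", "TCCA", "TGCC", "TGGTA", "TGGTCGTT", "TGTAGT", "TGTTAC"
Leaf count: 9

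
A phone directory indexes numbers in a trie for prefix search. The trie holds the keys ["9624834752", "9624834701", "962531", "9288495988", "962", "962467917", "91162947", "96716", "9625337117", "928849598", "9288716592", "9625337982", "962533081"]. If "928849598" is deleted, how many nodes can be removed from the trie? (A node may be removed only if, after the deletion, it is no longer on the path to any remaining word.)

0

Walk "928849598" from the leaf back toward the root, removing each node that no remaining word uses.
Every node on "928849598" is still needed (e.g. by "9288495988"), so nothing is freed.
Nodes removed: 0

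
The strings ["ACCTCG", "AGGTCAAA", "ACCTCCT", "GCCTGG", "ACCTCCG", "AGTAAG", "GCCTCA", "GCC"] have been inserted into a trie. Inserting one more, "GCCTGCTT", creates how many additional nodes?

3

The longest prefix of "GCCTGCTT" already in the trie is "GCCTG" (length 5).
Each of the 3 remaining characters creates one node.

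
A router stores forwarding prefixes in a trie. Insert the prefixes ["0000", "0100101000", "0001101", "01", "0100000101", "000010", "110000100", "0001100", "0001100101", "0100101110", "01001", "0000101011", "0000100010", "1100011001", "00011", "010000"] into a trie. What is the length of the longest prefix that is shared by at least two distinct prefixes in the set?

7

Look for the deepest trie node that still has at least two words in its subtree.
"0001100" and "0001100101" agree on "0001100" (7 characters) before diverging; nothing deeper is shared.
Longest shared-prefix length: 7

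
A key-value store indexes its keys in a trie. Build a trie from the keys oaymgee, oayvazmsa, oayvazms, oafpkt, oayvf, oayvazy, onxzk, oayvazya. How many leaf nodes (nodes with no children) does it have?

A leaf is a node with no children — equivalently, the end of a word that is not a proper prefix of any other stored word.
Those words: "oafpkt", "oaymgee", "oayvazmsa", "oayvazya", "oayvf", "onxzk"
Leaf count: 6

6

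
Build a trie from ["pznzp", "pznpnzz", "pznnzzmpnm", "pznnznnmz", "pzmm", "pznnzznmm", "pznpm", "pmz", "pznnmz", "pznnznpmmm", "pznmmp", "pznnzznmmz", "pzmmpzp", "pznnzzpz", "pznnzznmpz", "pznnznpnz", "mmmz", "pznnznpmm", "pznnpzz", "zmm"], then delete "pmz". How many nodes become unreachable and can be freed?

A node on "pmz"'s path can go only if nothing else ends at it or branches off below it.
The suffix "mz" (2 nodes) is used only by "pmz"; the node for "p" still has the child "z", so pruning stops there.
Nodes removed: 2

2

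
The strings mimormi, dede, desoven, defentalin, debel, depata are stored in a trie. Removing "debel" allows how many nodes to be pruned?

3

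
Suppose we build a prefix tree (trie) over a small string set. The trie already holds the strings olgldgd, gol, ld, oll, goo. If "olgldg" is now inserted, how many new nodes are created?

"olgldg" is already a full path in the trie; only an end-marker is added.
No new nodes are needed: 0.

0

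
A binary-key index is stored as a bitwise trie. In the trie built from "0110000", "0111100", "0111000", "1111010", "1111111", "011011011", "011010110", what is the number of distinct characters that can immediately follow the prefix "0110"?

Follow the path "0110" to its node, then look at its outgoing edges.
Characters that immediately follow "0110" among the stored strings: {0, 1}.
That node has 2 child edges.

2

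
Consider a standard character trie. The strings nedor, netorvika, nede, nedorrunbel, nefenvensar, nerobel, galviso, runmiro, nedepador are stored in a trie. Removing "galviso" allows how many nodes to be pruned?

Walk "galviso" from the leaf back toward the root, removing each node that no remaining word uses.
No other word shares any prefix with "galviso", so all 7 of its nodes go.
Nodes removed: 7

7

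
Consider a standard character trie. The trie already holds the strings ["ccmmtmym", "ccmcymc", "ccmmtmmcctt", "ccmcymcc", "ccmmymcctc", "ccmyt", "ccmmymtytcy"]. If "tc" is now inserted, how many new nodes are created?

Nothing in the trie begins with "t"; the whole of "tc" is new.
2 − 0 = 2 new nodes.

2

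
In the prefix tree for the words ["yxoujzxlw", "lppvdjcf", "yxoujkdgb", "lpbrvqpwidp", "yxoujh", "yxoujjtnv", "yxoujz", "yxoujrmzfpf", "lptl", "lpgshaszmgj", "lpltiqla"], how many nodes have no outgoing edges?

A leaf is a node with no children — equivalently, the end of a word that is not a proper prefix of any other stored word.
Those words: "lpbrvqpwidp", "lpgshaszmgj", "lpltiqla", "lppvdjcf", "lptl", "yxoujh", "yxoujjtnv", "yxoujkdgb", "yxoujrmzfpf", "yxoujzxlw"
Leaf count: 10

10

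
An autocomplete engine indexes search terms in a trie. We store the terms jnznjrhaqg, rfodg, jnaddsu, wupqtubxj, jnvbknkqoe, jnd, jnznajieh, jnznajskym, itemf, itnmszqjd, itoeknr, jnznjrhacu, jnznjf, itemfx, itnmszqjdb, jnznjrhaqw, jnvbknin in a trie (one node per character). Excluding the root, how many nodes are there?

72

Trace insertions, counting only characters that open a new branch:
  "jnznjrhaqg" → 10 new (j, n, z, n, j, r, h, a, q, g)
  "rfodg" → 5 new (r, f, o, d, g)
  "jnaddsu" → prefix "jn" already present; 5 new (a, d, d, s, u)
  "wupqtubxj" → 9 new (w, u, p, q, t, u, b, x, j)
  "jnvbknkqoe" → prefix "jn" already present; 8 new (v, b, k, n, k, q, o, e)
  "jnd" → prefix "jn" already present; 1 new (d)
  "jnznajieh" → prefix "jnzn" already present; 5 new (a, j, i, e, h)
  "jnznajskym" → prefix "jnznaj" already present; 4 new (s, k, y, m)
  "itemf" → 5 new (i, t, e, m, f)
  "itnmszqjd" → prefix "it" already present; 7 new (n, m, s, z, q, j, d)
  "itoeknr" → prefix "it" already present; 5 new (o, e, k, n, r)
  "jnznjrhacu" → prefix "jnznjrha" already present; 2 new (c, u)
  "jnznjf" → prefix "jnznj" already present; 1 new (f)
  "itemfx" → prefix "itemf" already present; 1 new (x)
  "itnmszqjdb" → prefix "itnmszqjd" already present; 1 new (b)
  "jnznjrhaqw" → prefix "jnznjrhaq" already present; 1 new (w)
  "jnvbknin" → prefix "jnvbkn" already present; 2 new (i, n)
Total nodes = 10 + 5 + 5 + 9 + 8 + 1 + 5 + 4 + 5 + 7 + 5 + 2 + 1 + 1 + 1 + 1 + 2 = 72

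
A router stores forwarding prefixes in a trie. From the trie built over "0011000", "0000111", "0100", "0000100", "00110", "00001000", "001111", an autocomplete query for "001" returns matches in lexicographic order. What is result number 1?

Filter for "001…" and sort: "00110", "0011000", "001111"
The 1st is 00110.

00110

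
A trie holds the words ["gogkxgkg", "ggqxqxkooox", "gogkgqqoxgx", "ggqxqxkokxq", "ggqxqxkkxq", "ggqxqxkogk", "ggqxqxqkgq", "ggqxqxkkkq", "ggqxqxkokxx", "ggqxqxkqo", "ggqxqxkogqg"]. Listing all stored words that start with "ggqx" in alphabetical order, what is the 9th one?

Words with prefix "ggqx", in lexicographic order: "ggqxqxkkkq", "ggqxqxkkxq", "ggqxqxkogk", "ggqxqxkogqg", "ggqxqxkokxq", "ggqxqxkokxx", "ggqxqxkooox", "ggqxqxkqo", "ggqxqxqkgq"
The 9th is ggqxqxqkgq.

ggqxqxqkgq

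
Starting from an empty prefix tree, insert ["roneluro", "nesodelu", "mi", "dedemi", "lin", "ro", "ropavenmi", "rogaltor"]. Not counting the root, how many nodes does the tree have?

40

Trie structure (* marks end of a word):
(root)
├─ d
│  └─ e
│     └─ d
│        └─ e
│           └─ m
│              └─ i *
├─ l
│  └─ i
│     └─ n *
├─ m
│  └─ i *
├─ n
│  └─ e
│     └─ s
│        └─ o
│           └─ d
│              └─ e
│                 └─ l
│                    └─ u *
└─ r
   └─ o *
      ├─ g
      │  └─ a
      │     └─ l
      │        └─ t
      │           └─ o
      │              └─ r *
      ├─ n
      │  └─ e
      │     └─ l
      │        └─ u
      │           └─ r
      │              └─ o *
      └─ p
         └─ a
            └─ v
               └─ e
                  └─ n
                     └─ m
                        └─ i *
Counting every labelled node above: 40.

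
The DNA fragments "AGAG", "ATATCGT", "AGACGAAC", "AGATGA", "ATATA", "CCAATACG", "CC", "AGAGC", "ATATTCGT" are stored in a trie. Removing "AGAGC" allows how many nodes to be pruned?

Walk "AGAGC" from the leaf back toward the root, removing each node that no remaining word uses.
The suffix "C" (1 node) is used only by "AGAGC"; "AGAG" is itself a stored word, so pruning stops there.
Nodes removed: 1

1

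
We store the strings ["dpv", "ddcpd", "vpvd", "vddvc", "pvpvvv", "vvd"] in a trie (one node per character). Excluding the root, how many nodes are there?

23

For each word, the new-node count is its length minus the longest prefix already in the trie:
  "dpv" → 3 new (d, p, v)
  "ddcpd" → prefix "d" already present; 4 new (d, c, p, d)
  "vpvd" → 4 new (v, p, v, d)
  "vddvc" → prefix "v" already present; 4 new (d, d, v, c)
  "pvpvvv" → 6 new (p, v, p, v, v, v)
  "vvd" → prefix "v" already present; 2 new (v, d)
Total nodes = 3 + 4 + 4 + 4 + 6 + 2 = 23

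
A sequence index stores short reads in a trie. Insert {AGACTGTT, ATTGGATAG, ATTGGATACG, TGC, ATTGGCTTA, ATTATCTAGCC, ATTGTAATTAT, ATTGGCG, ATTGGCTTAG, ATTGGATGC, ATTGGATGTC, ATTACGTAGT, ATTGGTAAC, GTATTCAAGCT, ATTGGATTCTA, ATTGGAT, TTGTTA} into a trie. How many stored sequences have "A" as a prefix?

Walk to "A"; the words in its subtree are exactly those with that prefix.
Matches: "AGACTGTT", "ATTACGTAGT", "ATTATCTAGCC", "ATTGGAT", "ATTGGATACG", "ATTGGATAG", "ATTGGATGC", "ATTGGATGTC", "ATTGGATTCTA", "ATTGGCG", "ATTGGCTTA", "ATTGGCTTAG", "ATTGGTAAC", "ATTGTAATTAT"
Count: 14

14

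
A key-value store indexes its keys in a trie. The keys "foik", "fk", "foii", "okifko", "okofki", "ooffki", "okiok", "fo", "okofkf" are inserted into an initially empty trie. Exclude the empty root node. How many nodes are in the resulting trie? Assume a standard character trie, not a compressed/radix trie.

Trie structure (* marks end of a word):
(root)
├─ f
│  ├─ k *
│  └─ o *
│     └─ i
│        ├─ i *
│        └─ k *
└─ o
   ├─ k
   │  ├─ i
   │  │  ├─ f
   │  │  │  └─ k
   │  │  │     └─ o *
   │  │  └─ o
   │  │     └─ k *
   │  └─ o
   │     └─ f
   │        └─ k
   │           ├─ f *
   │           └─ i *
   └─ o
      └─ f
         └─ f
            └─ k
               └─ i *
Counting every labelled node above: 24.

24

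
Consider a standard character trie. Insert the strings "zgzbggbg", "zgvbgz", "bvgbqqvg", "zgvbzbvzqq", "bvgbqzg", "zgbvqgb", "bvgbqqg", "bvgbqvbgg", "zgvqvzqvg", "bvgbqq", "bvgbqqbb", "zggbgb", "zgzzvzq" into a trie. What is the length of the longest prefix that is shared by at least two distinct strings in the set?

6

Look for the deepest trie node that still has at least two words in its subtree.
e.g. "bvgbqq" and "bvgbqqbb" share the prefix "bvgbqq" of length 6; no pair shares a longer one.
Longest shared-prefix length: 6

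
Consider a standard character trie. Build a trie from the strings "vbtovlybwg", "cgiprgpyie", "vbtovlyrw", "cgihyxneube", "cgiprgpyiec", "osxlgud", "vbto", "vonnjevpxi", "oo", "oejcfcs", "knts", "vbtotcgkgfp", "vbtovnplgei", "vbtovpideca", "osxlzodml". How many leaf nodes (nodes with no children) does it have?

Leaves are exactly the stored words that no other stored word extends.
Those words: "cgihyxneube", "cgiprgpyiec", "knts", "oejcfcs", "oo", "osxlgud", "osxlzodml", "vbtotcgkgfp", "vbtovlybwg", "vbtovlyrw", "vbtovnplgei", "vbtovpideca", "vonnjevpxi"
Leaf count: 13

13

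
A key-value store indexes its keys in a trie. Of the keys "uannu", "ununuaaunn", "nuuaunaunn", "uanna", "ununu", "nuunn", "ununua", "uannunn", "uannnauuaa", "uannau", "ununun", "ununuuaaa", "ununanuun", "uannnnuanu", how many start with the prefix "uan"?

6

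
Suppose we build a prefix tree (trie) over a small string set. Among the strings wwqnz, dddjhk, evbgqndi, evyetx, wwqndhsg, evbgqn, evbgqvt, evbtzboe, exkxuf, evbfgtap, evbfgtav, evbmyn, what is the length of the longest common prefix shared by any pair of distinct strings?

Look for the deepest trie node that still has at least two words in its subtree.
"evbfgtap" and "evbfgtav" agree on "evbfgta" (7 characters) before diverging; nothing deeper is shared.
Longest shared-prefix length: 7

7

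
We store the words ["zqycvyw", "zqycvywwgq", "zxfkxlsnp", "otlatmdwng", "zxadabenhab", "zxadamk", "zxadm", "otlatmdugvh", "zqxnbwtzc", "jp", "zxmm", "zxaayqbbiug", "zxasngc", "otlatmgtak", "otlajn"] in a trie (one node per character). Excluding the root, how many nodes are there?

For each word, the new-node count is its length minus the longest prefix already in the trie:
  "zqycvyw" → 7 new (z, q, y, c, v, y, w)
  "zqycvywwgq" → prefix "zqycvyw" already present; 3 new (w, g, q)
  "zxfkxlsnp" → prefix "z" already present; 8 new (x, f, k, x, l, s, n, p)
  "otlatmdwng" → 10 new (o, t, l, a, t, m, d, w, n, g)
  "zxadabenhab" → prefix "zx" already present; 9 new (a, d, a, b, e, n, h, a, b)
  "zxadamk" → prefix "zxada" already present; 2 new (m, k)
  "zxadm" → prefix "zxad" already present; 1 new (m)
  "otlatmdugvh" → prefix "otlatmd" already present; 4 new (u, g, v, h)
  "zqxnbwtzc" → prefix "zq" already present; 7 new (x, n, b, w, t, z, c)
  "jp" → 2 new (j, p)
  "zxmm" → prefix "zx" already present; 2 new (m, m)
  "zxaayqbbiug" → prefix "zxa" already present; 8 new (a, y, q, b, b, i, u, g)
  "zxasngc" → prefix "zxa" already present; 4 new (s, n, g, c)
  "otlatmgtak" → prefix "otlatm" already present; 4 new (g, t, a, k)
  "otlajn" → prefix "otla" already present; 2 new (j, n)
Total nodes = 7 + 3 + 8 + 10 + 9 + 2 + 1 + 4 + 7 + 2 + 2 + 8 + 4 + 4 + 2 = 73

73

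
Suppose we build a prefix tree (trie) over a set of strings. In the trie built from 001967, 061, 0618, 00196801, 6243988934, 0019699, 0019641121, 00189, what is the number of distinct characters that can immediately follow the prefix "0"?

The children of the "0" node are the distinct next characters among strings starting with "0".
Distinct next characters after "0": 0, 6.
That node has 2 child edges.

2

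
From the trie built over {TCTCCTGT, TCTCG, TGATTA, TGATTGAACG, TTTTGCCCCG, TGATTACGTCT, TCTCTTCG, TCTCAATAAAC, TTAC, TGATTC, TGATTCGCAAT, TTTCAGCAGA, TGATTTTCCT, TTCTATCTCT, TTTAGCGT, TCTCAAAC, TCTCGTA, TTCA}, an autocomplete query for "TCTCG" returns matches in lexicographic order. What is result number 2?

TCTCGTA

Filter for "TCTCG…" and sort: "TCTCG", "TCTCGTA"
Position 2: TCTCGTA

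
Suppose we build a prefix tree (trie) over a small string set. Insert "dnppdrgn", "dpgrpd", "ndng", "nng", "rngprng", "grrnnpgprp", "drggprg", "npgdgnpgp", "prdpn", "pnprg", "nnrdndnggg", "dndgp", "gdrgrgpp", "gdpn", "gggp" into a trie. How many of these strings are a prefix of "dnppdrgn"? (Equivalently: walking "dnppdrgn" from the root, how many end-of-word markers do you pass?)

Walk "dnppdrgn" from the root; an end-of-word marker is hit whenever a stored word is a prefix of "dnppdrgn".
Prefixes of the query that are stored words: "dnppdrgn"
Count: 1

1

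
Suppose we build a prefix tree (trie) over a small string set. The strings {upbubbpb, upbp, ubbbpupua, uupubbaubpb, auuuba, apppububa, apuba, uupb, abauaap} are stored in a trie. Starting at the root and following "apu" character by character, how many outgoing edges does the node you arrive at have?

The children of the "apu" node are the distinct next characters among strings starting with "apu".
Characters that immediately follow "apu" among the stored strings: {b}.
That node has 1 child edge.

1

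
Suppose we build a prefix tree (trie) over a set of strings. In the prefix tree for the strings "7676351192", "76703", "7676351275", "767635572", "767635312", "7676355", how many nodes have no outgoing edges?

5

Leaves are exactly the stored words that no other stored word extends.
Those words: "76703", "7676351192", "7676351275", "767635312", "767635572"
Leaf count: 5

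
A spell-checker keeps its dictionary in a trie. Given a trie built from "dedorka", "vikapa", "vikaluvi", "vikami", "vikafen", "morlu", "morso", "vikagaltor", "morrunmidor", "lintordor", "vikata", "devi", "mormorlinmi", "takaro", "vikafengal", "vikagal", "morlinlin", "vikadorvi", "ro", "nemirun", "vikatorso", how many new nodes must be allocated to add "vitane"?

The longest prefix of "vitane" already in the trie is "vi" (length 2).
Each of the 4 remaining characters creates one node.

4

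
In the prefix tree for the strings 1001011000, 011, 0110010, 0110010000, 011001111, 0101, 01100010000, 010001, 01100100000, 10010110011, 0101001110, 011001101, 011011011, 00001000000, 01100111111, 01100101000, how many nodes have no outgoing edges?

11

Leaves are exactly the stored words that no other stored word extends.
Those words: "00001000000", "010001", "0101001110", "01100010000", "01100100000", "01100101000", "011001101", "01100111111", "011011011", "1001011000", "10010110011"
Leaf count: 11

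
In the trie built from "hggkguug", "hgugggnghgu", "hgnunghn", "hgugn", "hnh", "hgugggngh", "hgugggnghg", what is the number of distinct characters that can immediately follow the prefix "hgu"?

Follow the path "hgu" to its node, then look at its outgoing edges.
Characters that immediately follow "hgu" among the stored strings: {g}.
That node has 1 child edge.

1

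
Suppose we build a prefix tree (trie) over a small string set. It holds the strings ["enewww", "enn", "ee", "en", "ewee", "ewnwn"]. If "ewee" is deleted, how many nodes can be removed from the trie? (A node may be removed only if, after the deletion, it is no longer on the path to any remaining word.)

A node on "ewee"'s path can go only if nothing else ends at it or branches off below it.
The suffix "ee" (2 nodes) is used only by "ewee"; the node for "ew" still has the child "n", so pruning stops there.
Nodes removed: 2

2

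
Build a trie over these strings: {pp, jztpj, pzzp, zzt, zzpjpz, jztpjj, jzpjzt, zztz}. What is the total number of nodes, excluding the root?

Count nodes per top-level branch (shared prefixes stored once):
  'j'-branch (jzpjzt, jztpj, jztpjj): 10 nodes
  'p'-branch (pp, pzzp): 5 nodes
  'z'-branch (zzpjpz, zzt, zztz): 8 nodes
Sum: 23

23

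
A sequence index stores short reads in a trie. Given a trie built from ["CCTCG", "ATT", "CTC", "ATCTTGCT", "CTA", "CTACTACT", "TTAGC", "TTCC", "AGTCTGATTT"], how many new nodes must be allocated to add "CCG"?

1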